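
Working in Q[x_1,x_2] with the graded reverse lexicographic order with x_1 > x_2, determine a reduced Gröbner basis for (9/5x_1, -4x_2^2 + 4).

f_1 = 9/5x_1, LT = x_1.
f_2 = -4x_2^2 + 4, LT = x_2^2.

The S-polynomials (S(f_1,f_2)) all reduce to 0 modulo the current basis, so we have a Gröbner basis.

G = {x_2^2 - 1, x_1}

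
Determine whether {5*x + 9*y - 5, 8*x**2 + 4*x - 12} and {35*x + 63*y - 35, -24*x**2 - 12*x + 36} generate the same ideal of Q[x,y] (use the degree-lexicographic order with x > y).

Yes, the ideals are equal.

Two ideals are equal iff their reduced Gröbner bases coincide (the reduced basis is unique for a fixed ordering).
Buchberger on the first generating set:
f_1 = 5*x + 9*y - 5, LT = x.
f_2 = 8*x**2 + 4*x - 12, LT = x**2.

S(f_1,f_2): lcm = x**2. S = 9/5*x*y - 3/2*x + 3/2.
  leading term x*y: subtract (9/25*y)·f_1 from 9/5*x*y - 3/2*x + 3/2 → -81/25*y**2 - 3/2*x + 9/5*y + 3/2
  leading term y**2: no divisor's leading term divides it; move -81/25*y**2 to the remainder.
  leading term x: subtract (-3/10)·f_1 from -3/2*x + 9/5*y + 3/2 → 9/2*y
  leading term y: no divisor's leading term divides it; move 9/2*y to the remainder.
  remainder -81/25*y**2 + 9/2*y ≠ 0; add g_3 = -81/25*y**2 + 9/2*y to the basis.

The other S-polynomials (S(f_1,g_3), S(f_2,g_3)) all reduce to 0 modulo the current basis, so we have a Gröbner basis.
Inter-reduce: drop elements whose leading term is divisible by another's, tail-reduce, and make monic.
Reduced Gröbner basis: {y**2 - 25/18*y, x + 9/5*y - 1}.

Buchberger on the second generating set:
h_1 = 35*x + 63*y - 35, LT = x.
h_2 = -24*x**2 - 12*x + 36, LT = x**2.

S(h_1,h_2): lcm = x**2. S = 9/5*x*y - 3/2*x + 3/2.
  leading term x*y: subtract (9/175*y)·h_1 from 9/5*x*y - 3/2*x + 3/2 → -81/25*y**2 - 3/2*x + 9/5*y + 3/2
  leading term y**2: no divisor's leading term divides it; move -81/25*y**2 to the remainder.
  leading term x: subtract (-3/70)·h_1 from -3/2*x + 9/5*y + 3/2 → 9/2*y
  leading term y: no divisor's leading term divides it; move 9/2*y to the remainder.
  remainder -81/25*y**2 + 9/2*y ≠ 0; add k_3 = -81/25*y**2 + 9/2*y to the basis.

The other S-polynomials (S(h_1,k_3), S(h_2,k_3)) all reduce to 0 modulo the current basis, so we have a Gröbner basis.
Inter-reduce: drop elements whose leading term is divisible by another's, tail-reduce, and make monic.
Reduced Gröbner basis: {y**2 - 25/18*y, x + 9/5*y - 1}.

Same reduced basis, so the two generating sets span the same ideal.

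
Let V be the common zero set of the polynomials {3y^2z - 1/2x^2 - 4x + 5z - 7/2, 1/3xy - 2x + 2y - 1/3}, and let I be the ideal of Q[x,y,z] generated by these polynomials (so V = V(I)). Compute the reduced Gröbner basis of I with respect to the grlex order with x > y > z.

G = {x^3 + 14x^2 - 226xz + 210yz + 55x - 96z + 42, y^2z - 1/6x^2 - 4/3x + 5/3z - 7/6, xy - 6x + 6y - 1}

f_1 = 3y^2z - 1/2x^2 - 4x + 5z - 7/2, LT = y^2z.
f_2 = 1/3xy - 2x + 2y - 1/3, LT = xy.

S(f_1,f_2): lcm = xy^2z. S = -1/6x^3 + 6xyz - 6y^2z - 4/3x^2 + 5/3xz + yz - 7/6x.
  leading term x^3: no divisor's leading term divides it; move -1/6x^3 to the remainder.
  leading term xyz: subtract (18z)·f_2 from 6xyz - 6y^2z - 4/3x^2 + 5/3xz + yz - 7/6x → -6y^2z - 4/3x^2 + 113/3xz - 35yz - 7/6x + 6z
  leading term y^2z: subtract (-2)·f_1 from -6y^2z - 4/3x^2 + 113/3xz - 35yz - 7/6x + 6z → -7/3x^2 + 113/3xz - 35yz - 55/6x + 16z - 7
  leading term x^2: no divisor's leading term divides it; move -7/3x^2 to the remainder.
  leading term xz: no divisor's leading term divides it; move 113/3xz to the remainder.
  leading term yz: no divisor's leading term divides it; move -35yz to the remainder.
  leading term x: no divisor's leading term divides it; move -55/6x to the remainder.
  leading term z: no divisor's leading term divides it; move 16z to the remainder.
  leading term 1: no divisor's leading term divides it; move -7 to the remainder.
  remainder -1/6x^3 - 7/3x^2 + 113/3xz - 35yz - 55/6x + 16z - 7 ≠ 0; add g_3 = -1/6x^3 - 7/3x^2 + 113/3xz - 35yz - 55/6x + 16z - 7 to the basis.

The other S-polynomials (S(f_1,g_3), S(f_2,g_3)) all reduce to 0 modulo the current basis, so we have a Gröbner basis.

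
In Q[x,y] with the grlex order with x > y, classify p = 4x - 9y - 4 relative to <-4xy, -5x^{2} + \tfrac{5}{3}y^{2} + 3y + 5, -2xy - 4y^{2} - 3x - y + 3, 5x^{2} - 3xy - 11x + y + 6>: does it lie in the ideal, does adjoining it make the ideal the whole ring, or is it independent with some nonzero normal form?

4x - 9y - 4 lies in I (it reduces to 0).

First compute the reduced Gröbner basis of I by Buchberger's algorithm.
f_1 = -4xy, LT = xy.
f_2 = -5x^{2} + \tfrac{5}{3}y^{2} + 3y + 5, LT = x^{2}.
f_3 = -2xy - 4y^{2} - 3x - y + 3, LT = xy.
f_4 = 5x^{2} - 3xy - 11x + y + 6, LT = x^{2}.

S(f_1,f_2): lcm = x^{2}y. S = \tfrac{1}{3}y^{3} + \tfrac{3}{5}y^{2} + y.
  reduce S modulo (f_1, f_2, f_3, f_4):
  remainder \tfrac{1}{3}y^{3} + \tfrac{3}{5}y^{2} + y ≠ 0; add h_5 = \tfrac{1}{3}y^{3} + \tfrac{3}{5}y^{2} + y to the basis.

S(f_1,f_3): lcm = xy. S = -2y^{2} - \tfrac{3}{2}x - \tfrac{1}{2}y + \tfrac{3}{2}.
  reduce S modulo (f_1, f_2, f_3, f_4, h_5):
  remainder -2y^{2} - \tfrac{3}{2}x - \tfrac{1}{2}y + \tfrac{3}{2} ≠ 0; add h_6 = -2y^{2} - \tfrac{3}{2}x - \tfrac{1}{2}y + \tfrac{3}{2} to the basis.

S(f_1,f_4): lcm = x^{2}y. S = \tfrac{3}{5}xy^{2} + \tfrac{11}{5}xy - \tfrac{1}{5}y^{2} - \tfrac{6}{5}y.
  reduce S modulo (f_1, f_2, f_3, f_4, h_5, h_6):
  remainder \tfrac{3}{20}x - \tfrac{23}{20}y - \tfrac{3}{20} ≠ 0; add h_7 = \tfrac{3}{20}x - \tfrac{23}{20}y - \tfrac{3}{20} to the basis.

S(f_2,f_3): lcm = x^{2}y. S = -2xy^{2} - \tfrac{1}{3}y^{3} - \tfrac{3}{2}x^{2} - \tfrac{1}{2}xy - \tfrac{3}{5}y^{2} + \tfrac{3}{2}x - y.
  reduce S modulo (f_1, f_2, f_3, f_4, h_5, h_6, h_7):
  remainder \tfrac{68}{5}y ≠ 0; add h_8 = \tfrac{68}{5}y to the basis.

The other S-polynomials (S(f_2,f_4), S(f_3,f_4), S(f_1,h_5), S(f_2,h_5), S(f_3,h_5), S(f_4,h_5), S(f_1,h_6), S(f_2,h_6), S(f_3,h_6), S(f_4,h_6), S(h_5,h_6), S(f_1,h_7), S(f_2,h_7), S(f_3,h_7), S(f_4,h_7), S(h_5,h_7), S(h_6,h_7), S(f_1,h_8), S(f_2,h_8), S(f_3,h_8), S(f_4,h_8), S(h_5,h_8), S(h_6,h_8), S(h_7,h_8)) all reduce to 0 modulo the current basis, so we have a Gröbner basis.
Inter-reduce: drop elements whose leading term is divisible by another's, tail-reduce, and make monic.
Reduced Gröbner basis: {x - 1, y}.
Label its elements g_1 = x - 1, g_2 = y.

Reduce p = 4x - 9y - 4 modulo G:
  leading term x: subtract (4)·g_1 from 4x - 9y - 4 → -9y
  leading term y: subtract (-9)·g_2 from -9y → 0
  normal form = 0.
Since the normal form is 0, p ∈ I.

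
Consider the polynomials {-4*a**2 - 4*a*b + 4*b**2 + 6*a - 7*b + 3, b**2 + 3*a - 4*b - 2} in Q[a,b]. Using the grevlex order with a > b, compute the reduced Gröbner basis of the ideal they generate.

f_1 = -4*a**2 - 4*a*b + 4*b**2 + 6*a - 7*b + 3, LT = a**2.
f_2 = b**2 + 3*a - 4*b - 2, LT = b**2.

The S-polynomials (S(f_1,f_2)) all reduce to 0 modulo the current basis, so we have a Gröbner basis.

G = {a**2 + a*b + 3/2*a - 9/4*b - 11/4, b**2 + 3*a - 4*b - 2}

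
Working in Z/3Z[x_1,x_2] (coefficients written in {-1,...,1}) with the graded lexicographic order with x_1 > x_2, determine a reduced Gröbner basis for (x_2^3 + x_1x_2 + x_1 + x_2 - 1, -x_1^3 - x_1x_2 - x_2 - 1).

f_1 = x_2^3 + x_1x_2 + x_1 + x_2 - 1, LT = x_2^3.
f_2 = -x_1^3 - x_1x_2 - x_2 - 1, LT = x_1^3.

The S-polynomials (S(f_1,f_2)) all reduce to 0 modulo the current basis, so we have a Gröbner basis.

G = {x_1^3 + x_1x_2 + x_2 + 1, x_2^3 + x_1x_2 + x_1 + x_2 - 1}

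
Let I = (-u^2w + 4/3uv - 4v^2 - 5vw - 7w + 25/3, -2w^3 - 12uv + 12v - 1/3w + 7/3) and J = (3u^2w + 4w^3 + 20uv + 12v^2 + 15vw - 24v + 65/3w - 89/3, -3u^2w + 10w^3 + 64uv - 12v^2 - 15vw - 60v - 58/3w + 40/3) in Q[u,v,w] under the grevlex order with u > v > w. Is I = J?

Two ideals are equal iff their reduced Gröbner bases coincide (the reduced basis is unique for a fixed ordering).
Buchberger on the first generating set:
f_1 = -u^2w + 4/3uv - 4v^2 - 5vw - 7w + 25/3, LT = u^2w.
f_2 = -2w^3 - 12uv + 12v - 1/3w + 7/3, LT = w^3.

S(f_1,f_2): lcm = u^2w^3. S = -6u^3v - 4/3uvw^2 + 4v^2w^2 + 5vw^3 + 6u^2v - 1/6u^2w + 7w^3 + 7/6u^2 - 25/3w^2.
  leading term u^3v: no divisor's leading term divides it; move -6u^3v to the remainder.
  leading term uvw^2: no divisor's leading term divides it; move -4/3uvw^2 to the remainder.
  leading term v^2w^2: no divisor's leading term divides it; move 4v^2w^2 to the remainder.
  leading term vw^3: subtract (-5/2v)·f_2 from 5vw^3 + 6u^2v - 1/6u^2w + 7w^3 + 7/6u^2 - 25/3w^2 → 6u^2v - 30uv^2 - 1/6u^2w + 7w^3 + 7/6u^2 + 30v^2 - 5/6vw - 25/3w^2 + 35/6v
  leading term u^2v: no divisor's leading term divides it; move 6u^2v to the remainder.
  leading term uv^2: no divisor's leading term divides it; move -30uv^2 to the remainder.
  leading term u^2w: subtract (1/6)·f_1 from -1/6u^2w + 7w^3 + 7/6u^2 + 30v^2 - 5/6vw - 25/3w^2 + 35/6v → 7w^3 + 7/6u^2 - 2/9uv + 92/3v^2 - 25/3w^2 + 35/6v + 7/6w - 25/18
  leading term w^3: subtract (-7/2)·f_2 from 7w^3 + 7/6u^2 - 2/9uv + 92/3v^2 - 25/3w^2 + 35/6v + 7/6w - 25/18 → 7/6u^2 - 380/9uv + 92/3v^2 - 25/3w^2 + 287/6v + 61/9
  leading term u^2: no divisor's leading term divides it; move 7/6u^2 to the remainder.
  leading term uv: no divisor's leading term divides it; move -380/9uv to the remainder.
  leading term v^2: no divisor's leading term divides it; move 92/3v^2 to the remainder.
  leading term w^2: no divisor's leading term divides it; move -25/3w^2 to the remainder.
  leading term v: no divisor's leading term divides it; move 287/6v to the remainder.
  leading term 1: no divisor's leading term divides it; move 61/9 to the remainder.
  remainder -6u^3v - 4/3uvw^2 + 4v^2w^2 + 6u^2v - 30uv^2 + 7/6u^2 - 380/9uv + 92/3v^2 - 25/3w^2 + 287/6v + 61/9 ≠ 0; add g_3 = -6u^3v - 4/3uvw^2 + 4v^2w^2 + 6u^2v - 30uv^2 + 7/6u^2 - 380/9uv + 92/3v^2 - 25/3w^2 + 287/6v + 61/9 to the basis.

The other S-polynomials (S(f_1,g_3), S(f_2,g_3)) all reduce to 0 modulo the current basis, so we have a Gröbner basis.
Inter-reduce: drop elements whose leading term is divisible by another's, tail-reduce, and make monic.
Reduced Gröbner basis: {u^3v + 2/9uvw^2 - 2/3v^2w^2 - u^2v + 5uv^2 - 7/36u^2 + 190/27uv - 46/9v^2 + 25/18w^2 - 287/36v - 61/54, u^2w - 4/3uv + 4v^2 + 5vw + 7w - 25/3, w^3 + 6uv - 6v + 1/6w - 7/6}.

Buchberger on the second generating set:
h_1 = 3u^2w + 4w^3 + 20uv + 12v^2 + 15vw - 24v + 65/3w - 89/3, LT = u^2w.
h_2 = -3u^2w + 10w^3 + 64uv - 12v^2 - 15vw - 60v - 58/3w + 40/3, LT = u^2w.

S(h_1,h_2): lcm = u^2w. S = 14/3w^3 + 28uv - 28v + 7/9w - 49/9.
  leading term w^3: no divisor's leading term divides it; move 14/3w^3 to the remainder.
  leading term uv: no divisor's leading term divides it; move 28uv to the remainder.
  leading term v: no divisor's leading term divides it; move -28v to the remainder.
  leading term w: no divisor's leading term divides it; move 7/9w to the remainder.
  leading term 1: no divisor's leading term divides it; move -49/9 to the remainder.
  remainder 14/3w^3 + 28uv - 28v + 7/9w - 49/9 ≠ 0; add k_3 = 14/3w^3 + 28uv - 28v + 7/9w - 49/9 to the basis.

S(h_1,k_3): lcm = u^2w^3. S = 4/3w^5 - 6u^3v + 20/3uvw^2 + 4v^2w^2 + 5vw^3 + 6u^2v - 1/6u^2w - 8vw^2 + 65/9w^3 + 7/6u^2 - 89/9w^2.
  leading term w^5: subtract (2/7w^2)·k_3 from 4/3w^5 - 6u^3v + 20/3uvw^2 + 4v^2w^2 + 5vw^3 + 6u^2v - 1/6u^2w - 8vw^2 + 65/9w^3 + 7/6u^2 - 89/9w^2 → -6u^3v - 4/3uvw^2 + 4v^2w^2 + 5vw^3 + 6u^2v - 1/6u^2w + 7w^3 + 7/6u^2 - 25/3w^2
  leading term u^3v: no divisor's leading term divides it; move -6u^3v to the remainder.
  leading term uvw^2: no divisor's leading term divides it; move -4/3uvw^2 to the remainder.
  leading term v^2w^2: no divisor's leading term divides it; move 4v^2w^2 to the remainder.
  leading term vw^3: subtract (15/14v)·k_3 from 5vw^3 + 6u^2v - 1/6u^2w + 7w^3 + 7/6u^2 - 25/3w^2 → 6u^2v - 30uv^2 - 1/6u^2w + 7w^3 + 7/6u^2 + 30v^2 - 5/6vw - 25/3w^2 + 35/6v
  leading term u^2v: no divisor's leading term divides it; move 6u^2v to the remainder.
  leading term uv^2: no divisor's leading term divides it; move -30uv^2 to the remainder.
  leading term u^2w: subtract (-1/18)·h_1 from -1/6u^2w + 7w^3 + 7/6u^2 + 30v^2 - 5/6vw - 25/3w^2 + 35/6v → 65/9w^3 + 7/6u^2 + 10/9uv + 92/3v^2 - 25/3w^2 + 9/2v + 65/54w - 89/54
  leading term w^3: subtract (65/42)·k_3 from 65/9w^3 + 7/6u^2 + 10/9uv + 92/3v^2 - 25/3w^2 + 9/2v + 65/54w - 89/54 → 7/6u^2 - 380/9uv + 92/3v^2 - 25/3w^2 + 287/6v + 61/9
  leading term u^2: no divisor's leading term divides it; move 7/6u^2 to the remainder.
  leading term uv: no divisor's leading term divides it; move -380/9uv to the remainder.
  leading term v^2: no divisor's leading term divides it; move 92/3v^2 to the remainder.
  leading term w^2: no divisor's leading term divides it; move -25/3w^2 to the remainder.
  leading term v: no divisor's leading term divides it; move 287/6v to the remainder.
  leading term 1: no divisor's leading term divides it; move 61/9 to the remainder.
  remainder -6u^3v - 4/3uvw^2 + 4v^2w^2 + 6u^2v - 30uv^2 + 7/6u^2 - 380/9uv + 92/3v^2 - 25/3w^2 + 287/6v + 61/9 ≠ 0; add k_4 = -6u^3v - 4/3uvw^2 + 4v^2w^2 + 6u^2v - 30uv^2 + 7/6u^2 - 380/9uv + 92/3v^2 - 25/3w^2 + 287/6v + 61/9 to the basis.

The other S-polynomials (S(h_2,k_3), S(h_1,k_4), S(h_2,k_4), S(k_3,k_4)) all reduce to 0 modulo the current basis, so we have a Gröbner basis.
Inter-reduce: drop elements whose leading term is divisible by another's, tail-reduce, and make monic.
Reduced Gröbner basis: {u^3v + 2/9uvw^2 - 2/3v^2w^2 - u^2v + 5uv^2 - 7/36u^2 + 190/27uv - 46/9v^2 + 25/18w^2 - 287/36v - 61/54, u^2w - 4/3uv + 4v^2 + 5vw + 7w - 25/3, w^3 + 6uv - 6v + 1/6w - 7/6}.

Same reduced basis, so the two generating sets span the same ideal.
The choice of monomial ordering does not affect the verdict — as long as both bases are computed under the same ordering, their equality decides ideal equality.

Yes, the ideals are equal.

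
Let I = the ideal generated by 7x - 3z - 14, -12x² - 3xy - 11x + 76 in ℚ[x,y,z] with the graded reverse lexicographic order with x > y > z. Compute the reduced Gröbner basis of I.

G = {yz + 12/7z² + 14/3y + 59/3z - 14/3, x - 3/7z - 2}

f_1 = 7x - 3z - 14, LT = x.
f_2 = -12x² - 3xy - 11x + 76, LT = x².

S(f_1,f_2): lcm = x². S = -¼xy - 3/7xz - 35/12x + 19/3.
  reduce S modulo (f_1, f_2):
  remainder -3/28yz - 9/49z² - ½y - 59/28z + ½ ≠ 0; add g_3 = -3/28yz - 9/49z² - ½y - 59/28z + ½ to the basis.

The other S-polynomials (S(f_1,g_3), S(f_2,g_3)) all reduce to 0 modulo the current basis, so we have a Gröbner basis.
Inter-reduce: drop elements whose leading term is divisible by another's, tail-reduce, and make monic.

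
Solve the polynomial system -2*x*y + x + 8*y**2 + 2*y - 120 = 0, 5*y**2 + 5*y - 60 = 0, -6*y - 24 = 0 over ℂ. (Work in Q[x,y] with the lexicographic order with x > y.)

{(0, -4)}

Compute a lex Gröbner basis by Buchberger's algorithm.
f_1 = -2*x*y + x + 8*y**2 + 2*y - 120, LT = x*y.
f_2 = 5*y**2 + 5*y - 60, LT = y**2.
f_3 = -6*y - 24, LT = y.

S(f_1,f_2): lcm = x*y**2. S = -3/2*x*y + 12*x - 4*y**3 - y**2 + 60*y.
  leading term x*y: subtract (3/4)·f_1 from -3/2*x*y + 12*x - 4*y**3 - y**2 + 60*y → 45/4*x - 4*y**3 - 7*y**2 + 117/2*y + 90
  leading term x: no divisor's leading term divides it; move 45/4*x to the remainder.
  leading term y**3: subtract (-4/5*y)·f_2 from -4*y**3 - 7*y**2 + 117/2*y + 90 → -3*y**2 + 21/2*y + 90
  leading term y**2: subtract (-3/5)·f_2 from -3*y**2 + 21/2*y + 90 → 27/2*y + 54
  leading term y: subtract (-9/4)·f_3 from 27/2*y + 54 → 0
  remainder 45/4*x ≠ 0; add h_4 = 45/4*x to the basis.

The other S-polynomials (S(f_1,f_3), S(f_2,f_3), S(f_1,h_4), S(f_2,h_4), S(f_3,h_4)) all reduce to 0 modulo the current basis, so we have a Gröbner basis.
Inter-reduce: drop elements whose leading term is divisible by another's, tail-reduce, and make monic.
Reduced Gröbner basis: {x, y + 4}.

From the last basis element, y + 4 = 0, so y takes values in {-4}. Each choice, substituted upward through the basis, yields the corresponding point(s) of the solution set.
  y = -4: the earlier basis element becomes x = 0, giving x = 0 — point (0, -4).
Check: every point annihilates each of the original generators.
A lex Gröbner basis triangularizes the system, enabling back-substitution.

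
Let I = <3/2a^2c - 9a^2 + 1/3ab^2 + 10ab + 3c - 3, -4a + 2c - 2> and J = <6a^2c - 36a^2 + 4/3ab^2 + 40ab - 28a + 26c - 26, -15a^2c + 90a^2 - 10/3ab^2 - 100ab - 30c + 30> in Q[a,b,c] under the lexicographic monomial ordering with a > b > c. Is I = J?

Equality of ideals is decidable: compute both reduced Gröbner bases (unique for the ordering) and check whether they agree.
Buchberger on the first generating set:
f_1 = 3/2a^2c - 9a^2 + 1/3ab^2 + 10ab + 3c - 3, LT = a^2c.
f_2 = -4a + 2c - 2, LT = a.

S(f_1,f_2): lcm = a^2c. S = -6a^2 + 2/9ab^2 + 20/3ab + 1/2ac^2 - 1/2ac + 2c - 2.
  leading term a^2: subtract (3/2a)·f_2 from -6a^2 + 2/9ab^2 + 20/3ab + 1/2ac^2 - 1/2ac + 2c - 2 → 2/9ab^2 + 20/3ab + 1/2ac^2 - 7/2ac + 3a + 2c - 2
  leading term ab^2: subtract (-1/18b^2)·f_2 from 2/9ab^2 + 20/3ab + 1/2ac^2 - 7/2ac + 3a + 2c - 2 → 20/3ab + 1/2ac^2 - 7/2ac + 3a + 1/9b^2c - 1/9b^2 + 2c - 2
  leading term ab: subtract (-5/3b)·f_2 from 20/3ab + 1/2ac^2 - 7/2ac + 3a + 1/9b^2c - 1/9b^2 + 2c - 2 → 1/2ac^2 - 7/2ac + 3a + 1/9b^2c - 1/9b^2 + 10/3bc - 10/3b + 2c - 2
  leading term ac^2: subtract (-1/8c^2)·f_2 from 1/2ac^2 - 7/2ac + 3a + 1/9b^2c - 1/9b^2 + 10/3bc - 10/3b + 2c - 2 → -7/2ac + 3a + 1/9b^2c - 1/9b^2 + 10/3bc - 10/3b + 1/4c^3 - 1/4c^2 + 2c - 2
  leading term ac: subtract (7/8c)·f_2 from -7/2ac + 3a + 1/9b^2c - 1/9b^2 + 10/3bc - 10/3b + 1/4c^3 - 1/4c^2 + 2c - 2 → 3a + 1/9b^2c - 1/9b^2 + 10/3bc - 10/3b + 1/4c^3 - 2c^2 + 15/4c - 2
  leading term a: subtract (-3/4)·f_2 from 3a + 1/9b^2c - 1/9b^2 + 10/3bc - 10/3b + 1/4c^3 - 2c^2 + 15/4c - 2 → 1/9b^2c - 1/9b^2 + 10/3bc - 10/3b + 1/4c^3 - 2c^2 + 21/4c - 7/2
  leading term b^2c: no divisor's leading term divides it; move 1/9b^2c to the remainder.
  leading term b^2: no divisor's leading term divides it; move -1/9b^2 to the remainder.
  leading term bc: no divisor's leading term divides it; move 10/3bc to the remainder.
  leading term b: no divisor's leading term divides it; move -10/3b to the remainder.
  leading term c^3: no divisor's leading term divides it; move 1/4c^3 to the remainder.
  leading term c^2: no divisor's leading term divides it; move -2c^2 to the remainder.
  leading term c: no divisor's leading term divides it; move 21/4c to the remainder.
  leading term 1: no divisor's leading term divides it; move -7/2 to the remainder.
  remainder 1/9b^2c - 1/9b^2 + 10/3bc - 10/3b + 1/4c^3 - 2c^2 + 21/4c - 7/2 ≠ 0; add g_3 = 1/9b^2c - 1/9b^2 + 10/3bc - 10/3b + 1/4c^3 - 2c^2 + 21/4c - 7/2 to the basis.

The other S-polynomials (S(f_1,g_3), S(f_2,g_3)) all reduce to 0 modulo the current basis, so we have a Gröbner basis.
Inter-reduce: drop elements whose leading term is divisible by another's, tail-reduce, and make monic.
Reduced Gröbner basis: {a - 1/2c + 1/2, b^2c - b^2 + 30bc - 30b + 9/4c^3 - 18c^2 + 189/4c - 63/2}.

Buchberger on the second generating set:
h_1 = 6a^2c - 36a^2 + 4/3ab^2 + 40ab - 28a + 26c - 26, LT = a^2c.
h_2 = -15a^2c + 90a^2 - 10/3ab^2 - 100ab - 30c + 30, LT = a^2c.

S(h_1,h_2): lcm = a^2c. S = -14/3a + 7/3c - 7/3.
  leading term a: no divisor's leading term divides it; move -14/3a to the remainder.
  leading term c: no divisor's leading term divides it; move 7/3c to the remainder.
  leading term 1: no divisor's leading term divides it; move -7/3 to the remainder.
  remainder -14/3a + 7/3c - 7/3 ≠ 0; add k_3 = -14/3a + 7/3c - 7/3 to the basis.

S(h_1,k_3): lcm = a^2c. S = -6a^2 + 2/9ab^2 + 20/3ab + 1/2ac^2 - 1/2ac - 14/3a + 13/3c - 13/3.
  leading term a^2: subtract (9/7a)·k_3 from -6a^2 + 2/9ab^2 + 20/3ab + 1/2ac^2 - 1/2ac - 14/3a + 13/3c - 13/3 → 2/9ab^2 + 20/3ab + 1/2ac^2 - 7/2ac - 5/3a + 13/3c - 13/3
  leading term ab^2: subtract (-1/21b^2)·k_3 from 2/9ab^2 + 20/3ab + 1/2ac^2 - 7/2ac - 5/3a + 13/3c - 13/3 → 20/3ab + 1/2ac^2 - 7/2ac - 5/3a + 1/9b^2c - 1/9b^2 + 13/3c - 13/3
  leading term ab: subtract (-10/7b)·k_3 from 20/3ab + 1/2ac^2 - 7/2ac - 5/3a + 1/9b^2c - 1/9b^2 + 13/3c - 13/3 → 1/2ac^2 - 7/2ac - 5/3a + 1/9b^2c - 1/9b^2 + 10/3bc - 10/3b + 13/3c - 13/3
  leading term ac^2: subtract (-3/28c^2)·k_3 from 1/2ac^2 - 7/2ac - 5/3a + 1/9b^2c - 1/9b^2 + 10/3bc - 10/3b + 13/3c - 13/3 → -7/2ac - 5/3a + 1/9b^2c - 1/9b^2 + 10/3bc - 10/3b + 1/4c^3 - 1/4c^2 + 13/3c - 13/3
  leading term ac: subtract (3/4c)·k_3 from -7/2ac - 5/3a + 1/9b^2c - 1/9b^2 + 10/3bc - 10/3b + 1/4c^3 - 1/4c^2 + 13/3c - 13/3 → -5/3a + 1/9b^2c - 1/9b^2 + 10/3bc - 10/3b + 1/4c^3 - 2c^2 + 73/12c - 13/3
  leading term a: subtract (5/14)·k_3 from -5/3a + 1/9b^2c - 1/9b^2 + 10/3bc - 10/3b + 1/4c^3 - 2c^2 + 73/12c - 13/3 → 1/9b^2c - 1/9b^2 + 10/3bc - 10/3b + 1/4c^3 - 2c^2 + 21/4c - 7/2
  leading term b^2c: no divisor's leading term divides it; move 1/9b^2c to the remainder.
  leading term b^2: no divisor's leading term divides it; move -1/9b^2 to the remainder.
  leading term bc: no divisor's leading term divides it; move 10/3bc to the remainder.
  leading term b: no divisor's leading term divides it; move -10/3b to the remainder.
  leading term c^3: no divisor's leading term divides it; move 1/4c^3 to the remainder.
  leading term c^2: no divisor's leading term divides it; move -2c^2 to the remainder.
  leading term c: no divisor's leading term divides it; move 21/4c to the remainder.
  leading term 1: no divisor's leading term divides it; move -7/2 to the remainder.
  remainder 1/9b^2c - 1/9b^2 + 10/3bc - 10/3b + 1/4c^3 - 2c^2 + 21/4c - 7/2 ≠ 0; add k_4 = 1/9b^2c - 1/9b^2 + 10/3bc - 10/3b + 1/4c^3 - 2c^2 + 21/4c - 7/2 to the basis.

The other S-polynomials (S(h_2,k_3), S(h_1,k_4), S(h_2,k_4), S(k_3,k_4)) all reduce to 0 modulo the current basis, so we have a Gröbner basis.
Inter-reduce: drop elements whose leading term is divisible by another's, tail-reduce, and make monic.
Reduced Gröbner basis: {a - 1/2c + 1/2, b^2c - b^2 + 30bc - 30b + 9/4c^3 - 18c^2 + 189/4c - 63/2}.

These coincide, so the ideals are equal.

Yes, the ideals are equal.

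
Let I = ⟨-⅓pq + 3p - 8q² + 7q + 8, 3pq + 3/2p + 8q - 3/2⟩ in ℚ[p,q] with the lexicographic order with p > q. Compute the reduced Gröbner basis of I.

G = {p - 48/19q² + 142/57q + 47/19, q³ - 35/72q² - 5/12q - 11/16}

Buchberger's algorithm terminates because the ascending chain of leading-term ideals stabilizes.

f_1 = -⅓pq + 3p - 8q² + 7q + 8, LT = pq.
f_2 = 3pq + 3/2p + 8q - 3/2, LT = pq.

S(f_1,f_2): lcm = pq. S = -19/2p + 24q² - 71/3q - 47/2.
  leading term p: no divisor's leading term divides it; move -19/2p to the remainder.
  leading term q²: no divisor's leading term divides it; move 24q² to the remainder.
  leading term q: no divisor's leading term divides it; move -71/3q to the remainder.
  leading term 1: no divisor's leading term divides it; move -47/2 to the remainder.
  remainder -19/2p + 24q² - 71/3q - 47/2 ≠ 0; add g_3 = -19/2p + 24q² - 71/3q - 47/2 to the basis.

S(f_1,g_3): lcm = pq. S = -9p + 48/19q³ + 1226/57q² - 446/19q - 24.
  leading term p: subtract (18/19)·g_3 from -9p + 48/19q³ + 1226/57q² - 446/19q - 24 → 48/19q³ - 70/57q² - 20/19q - 33/19
  leading term q³: no divisor's leading term divides it; move 48/19q³ to the remainder.
  leading term q²: no divisor's leading term divides it; move -70/57q² to the remainder.
  leading term q: no divisor's leading term divides it; move -20/19q to the remainder.
  leading term 1: no divisor's leading term divides it; move -33/19 to the remainder.
  remainder 48/19q³ - 70/57q² - 20/19q - 33/19 ≠ 0; add g_4 = 48/19q³ - 70/57q² - 20/19q - 33/19 to the basis.

The other S-polynomials (S(f_2,g_3), S(f_1,g_4), S(f_2,g_4), S(g_3,g_4)) all reduce to 0 modulo the current basis, so we have a Gröbner basis.
Inter-reduce: drop elements whose leading term is divisible by another's, tail-reduce, and make monic.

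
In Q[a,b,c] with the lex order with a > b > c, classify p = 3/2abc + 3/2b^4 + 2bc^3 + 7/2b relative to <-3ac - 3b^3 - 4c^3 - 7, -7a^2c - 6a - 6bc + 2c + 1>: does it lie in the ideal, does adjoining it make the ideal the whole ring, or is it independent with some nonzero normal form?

3/2abc + 3/2b^4 + 2bc^3 + 7/2b lies in I (it reduces to 0).

First compute the reduced Gröbner basis of I by Buchberger's algorithm.
f_1 = -3ac - 3b^3 - 4c^3 - 7, LT = ac.
f_2 = -7a^2c - 6a - 6bc + 2c + 1, LT = a^2c.

S(f_1,f_2): lcm = a^2c. S = ab^3 + 4/3ac^3 + 31/21a - 6/7bc + 2/7c + 1/7.
  reduce S modulo (f_1, f_2):
  remainder ab^3 + 31/21a - 4/3b^3c^2 - 6/7bc - 16/9c^5 - 28/9c^2 + 2/7c + 1/7 ≠ 0; add h_3 = ab^3 + 31/21a - 4/3b^3c^2 - 6/7bc - 16/9c^5 - 28/9c^2 + 2/7c + 1/7 to the basis.

S(f_1,h_3): lcm = ab^3c. S = -31/21ac + b^6 + 8/3b^3c^3 + 7/3b^3 + 6/7bc^2 + 16/9c^6 + 28/9c^3 - 2/7c^2 - 1/7c.
  reduce S modulo (f_1, f_2, h_3):
  remainder b^6 + 8/3b^3c^3 + 80/21b^3 + 6/7bc^2 + 16/9c^6 + 320/63c^3 - 2/7c^2 - 1/7c + 31/9 ≠ 0; add h_4 = b^6 + 8/3b^3c^3 + 80/21b^3 + 6/7bc^2 + 16/9c^6 + 320/63c^3 - 2/7c^2 - 1/7c + 31/9 to the basis.

The other S-polynomials (S(f_2,h_3), S(f_1,h_4), S(f_2,h_4), S(h_3,h_4)) all reduce to 0 modulo the current basis, so we have a Gröbner basis.
Inter-reduce: drop elements whose leading term is divisible by another's, tail-reduce, and make monic.
Reduced Gröbner basis: {ab^3 + 31/21a - 4/3b^3c^2 - 6/7bc - 16/9c^5 - 28/9c^2 + 2/7c + 1/7, ac + b^3 + 4/3c^3 + 7/3, b^6 + 8/3b^3c^3 + 80/21b^3 + 6/7bc^2 + 16/9c^6 + 320/63c^3 - 2/7c^2 - 1/7c + 31/9}.
Label its elements g_1 = ab^3 + 31/21a - 4/3b^3c^2 - 6/7bc - 16/9c^5 - 28/9c^2 + 2/7c + 1/7, g_2 = ac + b^3 + 4/3c^3 + 7/3, g_3 = b^6 + 8/3b^3c^3 + 80/21b^3 + 6/7bc^2 + 16/9c^6 + 320/63c^3 - 2/7c^2 - 1/7c + 31/9.

Reduce p = 3/2abc + 3/2b^4 + 2bc^3 + 7/2b modulo G:
  leading term abc: subtract (3/2b)·g_2 from 3/2abc + 3/2b^4 + 2bc^3 + 7/2b → 0
  normal form = 0.
Since the normal form is 0, p ∈ I.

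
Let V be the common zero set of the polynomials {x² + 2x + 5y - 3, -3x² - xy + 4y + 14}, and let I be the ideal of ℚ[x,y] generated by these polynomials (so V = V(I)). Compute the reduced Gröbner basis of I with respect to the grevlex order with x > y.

G = {x² + 2x + 5y - 3, xy - 6x - 19y - 5, y² + 119/5x + 366/5y + 123/5}

f_1 = x² + 2x + 5y - 3, LT = x².
f_2 = -3x² - xy + 4y + 14, LT = x².

S(f_1,f_2): lcm = x². S = -⅓xy + 2x + 19/3y + 5/3.
  leading term xy: no divisor's leading term divides it; move -⅓xy to the remainder.
  leading term x: no divisor's leading term divides it; move 2x to the remainder.
  leading term y: no divisor's leading term divides it; move 19/3y to the remainder.
  leading term 1: no divisor's leading term divides it; move 5/3 to the remainder.
  remainder -⅓xy + 2x + 19/3y + 5/3 ≠ 0; add g_3 = -⅓xy + 2x + 19/3y + 5/3 to the basis.

S(f_1,g_3): lcm = x²y. S = 6x² + 21xy + 5y² + 5x - 3y.
  leading term x²: subtract (6)·f_1 from 6x² + 21xy + 5y² + 5x - 3y → 21xy + 5y² - 7x - 33y + 18
  leading term xy: subtract (-63)·g_3 from 21xy + 5y² - 7x - 33y + 18 → 5y² + 119x + 366y + 123
  leading term y²: no divisor's leading term divides it; move 5y² to the remainder.
  leading term x: no divisor's leading term divides it; move 119x to the remainder.
  leading term y: no divisor's leading term divides it; move 366y to the remainder.
  leading term 1: no divisor's leading term divides it; move 123 to the remainder.
  remainder 5y² + 119x + 366y + 123 ≠ 0; add g_4 = 5y² + 119x + 366y + 123 to the basis.

S(f_2,g_3): lcm = x²y. S = ⅓xy² + 6x² + 19xy - 4/3y² + 5x - 14/3y.
  leading term xy²: subtract (-y)·g_3 from ⅓xy² + 6x² + 19xy - 4/3y² + 5x - 14/3y → 6x² + 21xy + 5y² + 5x - 3y
  leading term x²: subtract (6)·f_1 from 6x² + 21xy + 5y² + 5x - 3y → 21xy + 5y² - 7x - 33y + 18
  leading term xy: subtract (-63)·g_3 from 21xy + 5y² - 7x - 33y + 18 → 5y² + 119x + 366y + 123
  leading term y²: subtract (1)·g_4 from 5y² + 119x + 366y + 123 → 0
  remainder 0.

S(f_1,g_4): leading monomials are coprime, so the S-polynomial reduces to 0 (Buchberger's first criterion).
S(f_2,g_4): leading monomials are coprime, so the S-polynomial reduces to 0 (Buchberger's first criterion).
S(g_3,g_4): lcm = xy². S = -119/5x² - 396/5xy - 19y² - 123/5x - 5y.
  leading term x²: subtract (-119/5)·f_1 from -119/5x² - 396/5xy - 19y² - 123/5x - 5y → -396/5xy - 19y² + 23x + 114y - 357/5
  leading term xy: subtract (1188/5)·g_3 from -396/5xy - 19y² + 23x + 114y - 357/5 → -19y² - 2261/5x - 6954/5y - 2337/5
  leading term y²: subtract (-19/5)·g_4 from -19y² - 2261/5x - 6954/5y - 2337/5 → 0
  remainder 0.

Every S-polynomial of the final basis reduces to 0, so we have a Gröbner basis.
Inter-reduce: drop elements whose leading term is divisible by another's, tail-reduce, and make monic.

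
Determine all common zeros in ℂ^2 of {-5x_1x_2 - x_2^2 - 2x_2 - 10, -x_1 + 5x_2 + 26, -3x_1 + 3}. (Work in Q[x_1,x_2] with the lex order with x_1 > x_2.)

Compute a lex Gröbner basis by Buchberger's algorithm.
f_1 = -5x_1x_2 - x_2^2 - 2x_2 - 10, LT = x_1x_2.
f_2 = -x_1 + 5x_2 + 26, LT = x_1.
f_3 = -3x_1 + 3, LT = x_1.

S(f_1,f_2): lcm = x_1x_2. S = 26/5x_2^2 + 132/5x_2 + 2.
  leading term x_2^2: no divisor's leading term divides it; move 26/5x_2^2 to the remainder.
  leading term x_2: no divisor's leading term divides it; move 132/5x_2 to the remainder.
  leading term 1: no divisor's leading term divides it; move 2 to the remainder.
  remainder 26/5x_2^2 + 132/5x_2 + 2 ≠ 0; add h_4 = 26/5x_2^2 + 132/5x_2 + 2 to the basis.

S(f_1,f_3): lcm = x_1x_2. S = 1/5x_2^2 + 7/5x_2 + 2.
  leading term x_2^2: subtract (1/26)·h_4 from 1/5x_2^2 + 7/5x_2 + 2 → 5/13x_2 + 25/13
  leading term x_2: no divisor's leading term divides it; move 5/13x_2 to the remainder.
  leading term 1: no divisor's leading term divides it; move 25/13 to the remainder.
  remainder 5/13x_2 + 25/13 ≠ 0; add h_5 = 5/13x_2 + 25/13 to the basis.

The other S-polynomials (S(f_2,f_3), S(f_1,h_4), S(f_2,h_4), S(f_3,h_4), S(f_1,h_5), S(f_2,h_5), S(f_3,h_5), S(h_4,h_5)) all reduce to 0 modulo the current basis, so we have a Gröbner basis.
Inter-reduce: drop elements whose leading term is divisible by another's, tail-reduce, and make monic.
Reduced Gröbner basis: {x_1 - 1, x_2 + 5}.

Elimination: the polynomial x_2 + 5 lies in the elimination ideal for x_2, so x_2 ∈ {-5}. For each such x_2, the remaining basis elements (now univariate) give the rest of the solution.
  x_2 = -5: the earlier basis element becomes x_1 - 1 = 0, giving x_1 = 1 — point (1, -5).

{(1, -5)}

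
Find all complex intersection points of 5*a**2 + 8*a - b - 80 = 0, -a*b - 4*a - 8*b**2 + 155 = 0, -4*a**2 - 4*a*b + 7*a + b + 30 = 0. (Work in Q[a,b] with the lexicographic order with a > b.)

Compute a lex Gröbner basis by Buchberger's algorithm.
f_1 = 5*a**2 + 8*a - b - 80, LT = a**2.
f_2 = -a*b - 4*a - 8*b**2 + 155, LT = a*b.
f_3 = -4*a**2 - 4*a*b + 7*a + b + 30, LT = a**2.

S(f_1,f_2): lcm = a**2*b. S = -4*a**2 - 8*a*b**2 + 8/5*a*b + 155*a - 1/5*b**2 - 16*b.
  reduce S modulo (f_1, f_2, f_3):
  remainder 27*a + 64*b**3 - 269*b**2 - 6284/5*b + 5144 ≠ 0; add h_4 = 27*a + 64*b**3 - 269*b**2 - 6284/5*b + 5144 to the basis.

S(f_1,f_3): lcm = a**2. S = -a*b + 67/20*a + 1/20*b - 17/2.
  reduce S modulo (f_1, f_2, f_3, h_4):
  remainder -784/45*b**3 + 14621/180*b**2 + 307961/900*b - 140743/90 ≠ 0; add h_5 = -784/45*b**3 + 14621/180*b**2 + 307961/900*b - 140743/90 to the basis.

S(f_2,f_3): lcm = a**2*b. S = 4*a**2 + 7*a*b**2 + 7/4*a*b - 155*a + 1/4*b**2 + 15/2*b.
  reduce S modulo (f_1, f_2, f_3, h_4, h_5):
  remainder 4135/392*b**2 - 12107/1960*b - 22817/98 ≠ 0; add h_6 = 4135/392*b**2 - 12107/1960*b - 22817/98 to the basis.

S(f_2,h_5): lcm = a*b**3. S = 27165/3136*a*b**2 + 307961/15680*a*b - 140743/1568*a + 8*b**4 - 155*b**2.
  reduce S modulo (f_1, f_2, f_3, h_4, h_5, h_6):
  remainder -37203921/64836800*b + 37203921/12967360 ≠ 0; add h_7 = -37203921/64836800*b + 37203921/12967360 to the basis.

The other S-polynomials (S(f_1,h_4), S(f_2,h_4), S(f_3,h_4), S(f_1,h_5), S(f_3,h_5), S(h_4,h_5), S(f_1,h_6), S(f_2,h_6), S(f_3,h_6), S(h_4,h_6), S(h_5,h_6), S(f_1,h_7), S(f_2,h_7), S(f_3,h_7), S(h_4,h_7), S(h_5,h_7), S(h_6,h_7)) all reduce to 0 modulo the current basis, so we have a Gröbner basis.
Inter-reduce: drop elements whose leading term is divisible by another's, tail-reduce, and make monic.
Reduced Gröbner basis: {a + 5, b - 5}.

Elimination: the polynomial b - 5 lies in the elimination ideal for b, so b ∈ {5}. For each such b, the remaining basis elements (now univariate) give the rest of the solution.
  b = 5: the earlier basis element becomes a + 5 = 0, giving a = -5 — point (-5, 5).
A lex Gröbner basis triangularizes the system, enabling back-substitution.

{(-5, 5)}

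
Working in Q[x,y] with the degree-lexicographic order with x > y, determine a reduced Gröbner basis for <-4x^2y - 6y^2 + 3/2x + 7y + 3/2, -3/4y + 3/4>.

G = {x^2 - 3/8x - 5/8, y - 1}

Buchberger's algorithm terminates because the ascending chain of leading-term ideals stabilizes.

f_1 = -4x^2y - 6y^2 + 3/2x + 7y + 3/2, LT = x^2y.
f_2 = -3/4y + 3/4, LT = y.

S(f_1,f_2): lcm = x^2y. S = x^2 + 3/2y^2 - 3/8x - 7/4y - 3/8.
  leading term x^2: no divisor's leading term divides it; move x^2 to the remainder.
  leading term y^2: subtract (-2y)·f_2 from 3/2y^2 - 3/8x - 7/4y - 3/8 → -3/8x - 1/4y - 3/8
  leading term x: no divisor's leading term divides it; move -3/8x to the remainder.
  leading term y: subtract (1/3)·f_2 from -1/4y - 3/8 → -5/8
  leading term 1: no divisor's leading term divides it; move -5/8 to the remainder.
  remainder x^2 - 3/8x - 5/8 ≠ 0; add g_3 = x^2 - 3/8x - 5/8 to the basis.

The other S-polynomials (S(f_1,g_3), S(f_2,g_3)) all reduce to 0 modulo the current basis, so we have a Gröbner basis.
Inter-reduce: drop elements whose leading term is divisible by another's, tail-reduce, and make monic.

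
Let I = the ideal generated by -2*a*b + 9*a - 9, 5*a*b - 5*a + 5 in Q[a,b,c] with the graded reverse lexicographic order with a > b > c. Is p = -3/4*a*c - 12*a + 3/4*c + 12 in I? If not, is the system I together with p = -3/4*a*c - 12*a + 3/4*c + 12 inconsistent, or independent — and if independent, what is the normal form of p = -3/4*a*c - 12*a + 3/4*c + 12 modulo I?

-3/4*a*c - 12*a + 3/4*c + 12 lies in I (it reduces to 0).

First compute the reduced Gröbner basis of I by Buchberger's algorithm.
f_1 = -2*a*b + 9*a - 9, LT = a*b.
f_2 = 5*a*b - 5*a + 5, LT = a*b.

S(f_1,f_2): lcm = a*b. S = -7/2*a + 7/2.
  leading term a: no divisor's leading term divides it; move -7/2*a to the remainder.
  leading term 1: no divisor's leading term divides it; move 7/2 to the remainder.
  remainder -7/2*a + 7/2 ≠ 0; add h_3 = -7/2*a + 7/2 to the basis.

S(f_1,h_3): lcm = a*b. S = -9/2*a + b + 9/2.
  leading term a: subtract (9/7)·h_3 from -9/2*a + b + 9/2 → b
  leading term b: no divisor's leading term divides it; move b to the remainder.
  remainder b ≠ 0; add h_4 = b to the basis.

The other S-polynomials (S(f_2,h_3), S(f_1,h_4), S(f_2,h_4), S(h_3,h_4)) all reduce to 0 modulo the current basis, so we have a Gröbner basis.
Inter-reduce: drop elements whose leading term is divisible by another's, tail-reduce, and make monic.
Reduced Gröbner basis: {a - 1, b}.
Label its elements g_1 = a - 1, g_2 = b.

Reduce p = -3/4*a*c - 12*a + 3/4*c + 12 modulo G:
  leading term a*c: subtract (-3/4*c)·g_1 from -3/4*a*c - 12*a + 3/4*c + 12 → -12*a + 12
  leading term a: subtract (-12)·g_1 from -12*a + 12 → 0
  normal form = 0.
Since the normal form is 0, p ∈ I.

Ideal membership is decidable via reduction modulo a Gröbner basis.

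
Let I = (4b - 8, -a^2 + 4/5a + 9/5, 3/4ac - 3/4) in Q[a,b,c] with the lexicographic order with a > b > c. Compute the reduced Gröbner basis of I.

G = {a - 9/5c - 4/5, b - 2, c^2 + 4/9c - 5/9}

f_1 = 4b - 8, LT = b.
f_2 = -a^2 + 4/5a + 9/5, LT = a^2.
f_3 = 3/4ac - 3/4, LT = ac.

S(f_2,f_3): lcm = a^2c. S = -4/5ac + a - 9/5c.
  leading term ac: subtract (-16/15)·f_3 from -4/5ac + a - 9/5c → a - 9/5c - 4/5
  leading term a: no divisor's leading term divides it; move a to the remainder.
  leading term c: no divisor's leading term divides it; move -9/5c to the remainder.
  leading term 1: no divisor's leading term divides it; move -4/5 to the remainder.
  remainder a - 9/5c - 4/5 ≠ 0; add g_4 = a - 9/5c - 4/5 to the basis.

S(f_3,g_4): lcm = ac. S = 9/5c^2 + 4/5c - 1.
  leading term c^2: no divisor's leading term divides it; move 9/5c^2 to the remainder.
  leading term c: no divisor's leading term divides it; move 4/5c to the remainder.
  leading term 1: no divisor's leading term divides it; move -1 to the remainder.
  remainder 9/5c^2 + 4/5c - 1 ≠ 0; add g_5 = 9/5c^2 + 4/5c - 1 to the basis.

The other S-polynomials (S(f_1,f_2), S(f_1,f_3), S(f_1,g_4), S(f_2,g_4), S(f_1,g_5), S(f_2,g_5), S(f_3,g_5), S(g_4,g_5)) all reduce to 0 modulo the current basis, so we have a Gröbner basis.
Inter-reduce: drop elements whose leading term is divisible by another's, tail-reduce, and make monic.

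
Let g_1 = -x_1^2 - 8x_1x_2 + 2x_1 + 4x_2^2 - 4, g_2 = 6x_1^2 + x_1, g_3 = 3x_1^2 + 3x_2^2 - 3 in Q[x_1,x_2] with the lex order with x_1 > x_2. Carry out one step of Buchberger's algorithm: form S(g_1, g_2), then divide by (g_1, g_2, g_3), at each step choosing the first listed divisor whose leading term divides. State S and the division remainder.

S(g_1, g_2) = 8x_1x_2 - 13/6x_1 - 4x_2^2 + 4; remainder on division = 8x_1x_2 - 13/6x_1 - 4x_2^2 + 4.

lcm(LM(g_1), LM(g_2)) = x_1^2.
S = (lcm/LT(g_1))·g_1 − (lcm/LT(g_2))·g_2 = 8x_1x_2 - 13/6x_1 - 4x_2^2 + 4.
Reduce S modulo (g_1, g_2, g_3) in that order:
  leading term x_1x_2: no divisor's leading term divides it; move 8x_1x_2 to the remainder.
  leading term x_1: no divisor's leading term divides it; move -13/6x_1 to the remainder.
  leading term x_2^2: no divisor's leading term divides it; move -4x_2^2 to the remainder.
  leading term 1: no divisor's leading term divides it; move 4 to the remainder.
The remainder 8x_1x_2 - 13/6x_1 - 4x_2^2 + 4 is nonzero, so it would be added as the next basis element.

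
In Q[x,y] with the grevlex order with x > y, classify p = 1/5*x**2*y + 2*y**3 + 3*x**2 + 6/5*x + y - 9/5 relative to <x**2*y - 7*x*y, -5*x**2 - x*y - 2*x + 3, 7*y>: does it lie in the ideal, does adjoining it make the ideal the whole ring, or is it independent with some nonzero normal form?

1/5*x**2*y + 2*y**3 + 3*x**2 + 6/5*x + y - 9/5 lies in I (it reduces to 0).

First compute the reduced Gröbner basis of I by Buchberger's algorithm.
f_1 = x**2*y - 7*x*y, LT = x**2*y.
f_2 = -5*x**2 - x*y - 2*x + 3, LT = x**2.
f_3 = 7*y, LT = y.

S(f_1,f_2): lcm = x**2*y. S = -1/5*x*y**2 - 37/5*x*y + 3/5*y.
  leading term x*y**2: subtract (-1/35*x*y)·f_3 from -1/5*x*y**2 - 37/5*x*y + 3/5*y → -37/5*x*y + 3/5*y
  leading term x*y: subtract (-37/35*x)·f_3 from -37/5*x*y + 3/5*y → 3/5*y
  leading term y: subtract (3/35)·f_3 from 3/5*y → 0
  remainder 0.

S(f_1,f_3): lcm = x**2*y. S = -7*x*y.
  leading term x*y: subtract (-x)·f_3 from -7*x*y → 0
  remainder 0.

S(f_2,f_3): leading monomials are coprime, so the S-polynomial reduces to 0 (Buchberger's first criterion).
Every S-polynomial of the final basis reduces to 0, so we have a Gröbner basis.
Inter-reduce: drop elements whose leading term is divisible by another's, tail-reduce, and make monic.
Reduced Gröbner basis: {x**2 + 2/5*x - 3/5, y}.
Label its elements g_1 = x**2 + 2/5*x - 3/5, g_2 = y.

Reduce p = 1/5*x**2*y + 2*y**3 + 3*x**2 + 6/5*x + y - 9/5 modulo G:
  leading term x**2*y: subtract (1/5*y)·g_1 from 1/5*x**2*y + 2*y**3 + 3*x**2 + 6/5*x + y - 9/5 → 2*y**3 + 3*x**2 - 2/25*x*y + 6/5*x + 28/25*y - 9/5
  leading term y**3: subtract (2*y**2)·g_2 from 2*y**3 + 3*x**2 - 2/25*x*y + 6/5*x + 28/25*y - 9/5 → 3*x**2 - 2/25*x*y + 6/5*x + 28/25*y - 9/5
  leading term x**2: subtract (3)·g_1 from 3*x**2 - 2/25*x*y + 6/5*x + 28/25*y - 9/5 → -2/25*x*y + 28/25*y
  leading term x*y: subtract (-2/25*x)·g_2 from -2/25*x*y + 28/25*y → 28/25*y
  leading term y: subtract (28/25)·g_2 from 28/25*y → 0
  normal form = 0.
Since the normal form is 0, p ∈ I.

The remainder on division by a Gröbner basis is unique — it is the normal form.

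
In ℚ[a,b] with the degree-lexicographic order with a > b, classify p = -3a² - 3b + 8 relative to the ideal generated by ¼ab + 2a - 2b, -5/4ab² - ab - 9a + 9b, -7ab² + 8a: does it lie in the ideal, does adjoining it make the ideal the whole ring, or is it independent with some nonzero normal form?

First compute the reduced Gröbner basis of I by Buchberger's algorithm.
f_1 = ¼ab + 2a - 2b, LT = ab.
f_2 = -5/4ab² - ab - 9a + 9b, LT = ab².
f_3 = -7ab² + 8a, LT = ab².

S(f_1,f_2): lcm = ab². S = 36/5ab - 8b² - 36/5a + 36/5b.
  reduce S modulo (f_1, f_2, f_3):
  remainder -8b² - 324/5a + 324/5b ≠ 0; add h_4 = -8b² - 324/5a + 324/5b to the basis.

S(f_1,f_3): lcm = ab². S = 8ab - 8b² + 8/7a.
  reduce S modulo (f_1, f_2, f_3, h_4):
  remainder 68/35a - ⅘b ≠ 0; add h_5 = 68/35a - ⅘b to the basis.

S(f_1,h_4): lcm = ab². S = -81/10a² + 161/10ab - 8b².
  reduce S modulo (f_1, f_2, f_3, h_4, h_5):
  remainder 6344/289b ≠ 0; add h_6 = 6344/289b to the basis.

The other S-polynomials (S(f_2,f_3), S(f_2,h_4), S(f_3,h_4), S(f_1,h_5), S(f_2,h_5), S(f_3,h_5), S(h_4,h_5), S(f_1,h_6), S(f_2,h_6), S(f_3,h_6), S(h_4,h_6), S(h_5,h_6)) all reduce to 0 modulo the current basis, so we have a Gröbner basis.
Inter-reduce: drop elements whose leading term is divisible by another's, tail-reduce, and make monic.
Reduced Gröbner basis: {a, b}.
Label its elements g_1 = a, g_2 = b.

Reduce p = -3a² - 3b + 8 modulo G:
  leading term a²: subtract (-3a)·g_1 from -3a² - 3b + 8 → -3b + 8
  leading term b: subtract (-3)·g_2 from -3b + 8 → 8
  leading term 1: no divisor's leading term divides it; move 8 to the remainder.
  normal form = 8.
The normal form is nonzero, so p ∉ I. Since p minus its normal form lies in I, I + (p) = I + (r) where r = 8; decide whether this ideal is the whole ring.
Here r = 8 is a nonzero constant, hence a unit: 1 ∈ I + (p), the Gröbner basis of I + (p) is {1}, and the enlarged system has no common solution — adjoining p is inconsistent.

Adjoining -3a² - 3b + 8 makes the ideal the whole ring: the system is inconsistent.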